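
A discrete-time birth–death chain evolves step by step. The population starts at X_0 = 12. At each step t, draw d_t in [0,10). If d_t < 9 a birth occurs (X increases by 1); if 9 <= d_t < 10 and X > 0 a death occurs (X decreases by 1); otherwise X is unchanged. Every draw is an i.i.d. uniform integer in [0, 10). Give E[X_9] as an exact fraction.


96/5

X can drop by at most 1 per step and X_0 = 12 > T = 9, so X_t >= 12 − t >= 3 > 0 for every t <= 9: the floor at 0 (the 'and X > 0' condition) never binds. Hence X_9 = X_0 + Σ_{t<9} Y_t with i.i.d. increments Y_t = y(d_t) ∈ {+1, −1, 0}.
Outcome values over d=0..9: [1, 1, 1, 1, 1, 1, 1, 1, 1, -1]
Σy = 8, Σy² = 10, M = 10
μ = 8/10 = 4/5,  σ² = 10/10 − (4/5)² = 9/25
E[X_9] = 12 + 9·(4/5) = 96/5


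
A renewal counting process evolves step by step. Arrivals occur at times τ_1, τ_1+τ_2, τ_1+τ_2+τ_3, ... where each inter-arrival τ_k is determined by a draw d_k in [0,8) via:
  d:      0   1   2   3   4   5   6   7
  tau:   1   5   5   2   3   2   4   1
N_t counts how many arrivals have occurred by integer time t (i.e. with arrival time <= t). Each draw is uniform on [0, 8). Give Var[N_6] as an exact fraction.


12657775/16777216

Inter-arrival values over d=0..7: [1, 5, 5, 2, 3, 2, 4, 1]
Each d has probability 1/8, so the pmf of τ is: f(1) = 1/4, f(2) = 1/4, f(3) = 1/8, f(4) = 1/8, f(5) = 1/4
Let p_n(j) = P(N_n = j), with p_0 = [1]. Condition on τ_1: p_n(0) = P(τ > n), and for j >= 1, p_n(j) = Σ_{k<=n} f(k)·p_{n−k}(j−1)
p_1 = [3/4, 1/4]  (j = 0..1)
p_2 = [1/2, 7/16, 1/16]  (j = 0..2)
p_3 = [3/8, 7/16, 11/64, 1/64]  (j = 0..3)
p_4 = [1/4, 7/16, 1/4, 15/256, 1/256]  (j = 0..4)
p_5 = [0, 9/16, 39/128, 29/256, 19/1024, 1/1024]  (j = 0..5)
p_6 = [0, 23/64, 27/64, 43/256, 23/512, 23/4096, 1/4096]  (j = 0..6)
E[N_6] = Σ j·p_6(j) = 7849/4096;  E[N_6²] = Σ j²·p_6(j) = 18131/4096
Var[N_6] = 18131/4096 − (7849/4096)² = 12657775/16777216


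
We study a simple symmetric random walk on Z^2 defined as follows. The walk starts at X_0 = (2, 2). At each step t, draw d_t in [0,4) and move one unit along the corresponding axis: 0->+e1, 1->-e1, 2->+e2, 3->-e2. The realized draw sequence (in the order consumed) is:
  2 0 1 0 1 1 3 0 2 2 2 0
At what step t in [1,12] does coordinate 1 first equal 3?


t=0: X=(2, 2), d=2 → +e2, X_1=(2, 3)
t=1: X=(2, 3), d=0 → +e1, X_2=(3, 3)
t=2: X=(3, 3), d=1 → -e1, X_3=(2, 3)
t=3: X=(2, 3), d=0 → +e1, X_4=(3, 3)
t=4: X=(3, 3), d=1 → -e1, X_5=(2, 3)
t=5: X=(2, 3), d=1 → -e1, X_6=(1, 3)
t=6: X=(1, 3), d=3 → -e2, X_7=(1, 2)
t=7: X=(1, 2), d=0 → +e1, X_8=(2, 2)
t=8: X=(2, 2), d=2 → +e2, X_9=(2, 3)
t=9: X=(2, 3), d=2 → +e2, X_10=(2, 4)
t=10: X=(2, 4), d=2 → +e2, X_11=(2, 5)
t=11: X=(2, 5), d=0 → +e1, X_12=(3, 5)

2


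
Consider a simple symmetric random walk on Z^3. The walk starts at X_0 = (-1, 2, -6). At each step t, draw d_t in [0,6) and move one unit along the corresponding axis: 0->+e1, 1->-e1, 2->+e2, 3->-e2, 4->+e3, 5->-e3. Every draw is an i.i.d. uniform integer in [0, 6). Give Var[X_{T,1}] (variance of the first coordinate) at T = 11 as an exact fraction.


11/3

Outcome values over d=0..5: [1, -1, 0, 0, 0, 0]
Σy = 0, Σy² = 2, M = 6
μ = 0/6 = 0,  σ² = 2/6 − (0)² = 1/3
Independent increments: Var[X_11] = 11·σ² = 11·(1/3) = 11/3


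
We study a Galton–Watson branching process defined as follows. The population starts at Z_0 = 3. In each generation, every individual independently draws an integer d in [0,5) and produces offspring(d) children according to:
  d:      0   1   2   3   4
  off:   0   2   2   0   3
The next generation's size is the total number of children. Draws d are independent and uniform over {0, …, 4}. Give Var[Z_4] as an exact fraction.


32895072/390625

Outcome values over d=0..4: [0, 2, 2, 0, 3]
Σy = 7, Σy² = 17, M = 5
μ = 7/5 = 7/5,  σ² = 17/5 − (7/5)² = 36/25
V_0 = 0, E_0 = 3
V_1 = 36/25·E_0 + (7/5)²·V_0 = 108/25;  E_1 = 21/5
V_2 = 36/25·E_1 + (7/5)²·V_1 = 9072/625;  E_2 = 147/25
V_3 = 36/25·E_2 + (7/5)²·V_2 = 576828/15625;  E_3 = 1029/125
V_4 = 36/25·E_3 + (7/5)²·V_3 = 32895072/390625;  E_4 = 7203/625


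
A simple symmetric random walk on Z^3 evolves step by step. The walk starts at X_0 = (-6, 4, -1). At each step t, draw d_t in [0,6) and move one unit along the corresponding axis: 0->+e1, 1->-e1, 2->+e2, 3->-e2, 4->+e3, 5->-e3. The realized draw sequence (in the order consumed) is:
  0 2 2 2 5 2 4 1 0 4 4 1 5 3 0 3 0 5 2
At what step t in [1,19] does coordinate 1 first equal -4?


17

t=0: X=(-6, 4, -1), d=0 → +e1, X_1=(-5, 4, -1)
t=1: X=(-5, 4, -1), d=2 → +e2, X_2=(-5, 5, -1)
t=2: X=(-5, 5, -1), d=2 → +e2, X_3=(-5, 6, -1)
t=3: X=(-5, 6, -1), d=2 → +e2, X_4=(-5, 7, -1)
t=4: X=(-5, 7, -1), d=5 → -e3, X_5=(-5, 7, -2)
t=5: X=(-5, 7, -2), d=2 → +e2, X_6=(-5, 8, -2)
t=6: X=(-5, 8, -2), d=4 → +e3, X_7=(-5, 8, -1)
t=7: X=(-5, 8, -1), d=1 → -e1, X_8=(-6, 8, -1)
t=8: X=(-6, 8, -1), d=0 → +e1, X_9=(-5, 8, -1)
t=9: X=(-5, 8, -1), d=4 → +e3, X_10=(-5, 8, 0)
t=10: X=(-5, 8, 0), d=4 → +e3, X_11=(-5, 8, 1)
t=11: X=(-5, 8, 1), d=1 → -e1, X_12=(-6, 8, 1)
t=12: X=(-6, 8, 1), d=5 → -e3, X_13=(-6, 8, 0)
t=13: X=(-6, 8, 0), d=3 → -e2, X_14=(-6, 7, 0)
t=14: X=(-6, 7, 0), d=0 → +e1, X_15=(-5, 7, 0)
t=15: X=(-5, 7, 0), d=3 → -e2, X_16=(-5, 6, 0)
t=16: X=(-5, 6, 0), d=0 → +e1, X_17=(-4, 6, 0)
t=17: X=(-4, 6, 0), d=5 → -e3, X_18=(-4, 6, -1)
t=18: X=(-4, 6, -1), d=2 → +e2, X_19=(-4, 7, -1)


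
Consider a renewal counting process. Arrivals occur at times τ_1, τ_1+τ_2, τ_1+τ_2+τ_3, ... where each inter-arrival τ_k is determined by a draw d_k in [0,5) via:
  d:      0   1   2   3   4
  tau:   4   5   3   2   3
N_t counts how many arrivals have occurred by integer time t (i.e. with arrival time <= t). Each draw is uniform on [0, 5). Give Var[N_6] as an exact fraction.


Inter-arrival values over d=0..4: [4, 5, 3, 2, 3]
Each d has probability 1/5, so the pmf of τ is: f(2) = 1/5, f(3) = 2/5, f(4) = 1/5, f(5) = 1/5
Let p_n(j) = P(N_n = j), with p_0 = [1]. Condition on τ_1: p_n(0) = P(τ > n), and for j >= 1, p_n(j) = Σ_{k<=n} f(k)·p_{n−k}(j−1)
p_1 = [1]  (j = 0)
p_2 = [4/5, 1/5]  (j = 0..1)
p_3 = [2/5, 3/5]  (j = 0..1)
p_4 = [1/5, 19/25, 1/25]  (j = 0..2)
p_5 = [0, 4/5, 1/5]  (j = 0..2)
p_6 = [0, 14/25, 54/125, 1/125]  (j = 0..3)
E[N_6] = Σ j·p_6(j) = 181/125;  E[N_6²] = Σ j²·p_6(j) = 59/25
Var[N_6] = 59/25 − (181/125)² = 4114/15625

4114/15625


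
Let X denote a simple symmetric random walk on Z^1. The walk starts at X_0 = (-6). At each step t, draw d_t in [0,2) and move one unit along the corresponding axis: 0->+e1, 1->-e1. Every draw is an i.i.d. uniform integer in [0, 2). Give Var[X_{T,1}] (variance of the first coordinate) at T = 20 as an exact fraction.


Outcome values over d=0..1: [1, -1]
Σy = 0, Σy² = 2, M = 2
μ = 0/2 = 0,  σ² = 2/2 − (0)² = 1
Independent increments: Var[X_20] = 20·σ² = 20·(1) = 20

20


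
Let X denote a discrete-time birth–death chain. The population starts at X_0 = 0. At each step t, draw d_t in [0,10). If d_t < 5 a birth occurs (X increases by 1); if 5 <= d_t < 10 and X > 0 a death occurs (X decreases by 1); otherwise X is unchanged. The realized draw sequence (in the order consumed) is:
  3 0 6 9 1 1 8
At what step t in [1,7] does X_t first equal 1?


t=0: X=0, d=3 → birth, X_1=1
t=1: X=1, d=0 → birth, X_2=2
t=2: X=2, d=6 → death, X_3=1
t=3: X=1, d=9 → death, X_4=0
t=4: X=0, d=1 → birth, X_5=1
t=5: X=1, d=1 → birth, X_6=2
t=6: X=2, d=8 → death, X_7=1

1


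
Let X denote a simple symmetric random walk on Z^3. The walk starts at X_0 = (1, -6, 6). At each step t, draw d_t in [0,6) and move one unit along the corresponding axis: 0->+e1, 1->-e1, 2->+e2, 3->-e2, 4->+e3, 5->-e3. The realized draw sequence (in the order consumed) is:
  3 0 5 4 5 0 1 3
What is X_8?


t=0: X=(1, -6, 6), d=3 → -e2, X_1=(1, -7, 6)
t=1: X=(1, -7, 6), d=0 → +e1, X_2=(2, -7, 6)
t=2: X=(2, -7, 6), d=5 → -e3, X_3=(2, -7, 5)
t=3: X=(2, -7, 5), d=4 → +e3, X_4=(2, -7, 6)
t=4: X=(2, -7, 6), d=5 → -e3, X_5=(2, -7, 5)
t=5: X=(2, -7, 5), d=0 → +e1, X_6=(3, -7, 5)
t=6: X=(3, -7, 5), d=1 → -e1, X_7=(2, -7, 5)
t=7: X=(2, -7, 5), d=3 → -e2, X_8=(2, -8, 5)

(2, -8, 5)


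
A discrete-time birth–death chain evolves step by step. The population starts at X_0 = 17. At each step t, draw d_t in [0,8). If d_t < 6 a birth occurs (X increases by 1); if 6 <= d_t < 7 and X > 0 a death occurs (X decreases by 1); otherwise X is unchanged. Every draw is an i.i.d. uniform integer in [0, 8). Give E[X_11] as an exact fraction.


191/8

X can drop by at most 1 per step and X_0 = 17 > T = 11, so X_t >= 17 − t >= 6 > 0 for every t <= 11: the floor at 0 (the 'and X > 0' condition) never binds. Hence X_11 = X_0 + Σ_{t<11} Y_t with i.i.d. increments Y_t = y(d_t) ∈ {+1, −1, 0}.
Outcome values over d=0..7: [1, 1, 1, 1, 1, 1, -1, 0]
Σy = 5, Σy² = 7, M = 8
μ = 5/8 = 5/8,  σ² = 7/8 − (5/8)² = 31/64
E[X_11] = 17 + 11·(5/8) = 191/8


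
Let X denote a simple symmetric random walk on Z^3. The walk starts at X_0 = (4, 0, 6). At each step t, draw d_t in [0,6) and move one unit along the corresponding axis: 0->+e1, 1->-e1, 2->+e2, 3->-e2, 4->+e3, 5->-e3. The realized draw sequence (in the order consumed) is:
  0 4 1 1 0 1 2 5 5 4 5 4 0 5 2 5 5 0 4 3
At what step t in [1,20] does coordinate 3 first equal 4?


t=0: X=(4, 0, 6), d=0 → +e1, X_1=(5, 0, 6)
t=1: X=(5, 0, 6), d=4 → +e3, X_2=(5, 0, 7)
t=2: X=(5, 0, 7), d=1 → -e1, X_3=(4, 0, 7)
t=3: X=(4, 0, 7), d=1 → -e1, X_4=(3, 0, 7)
t=4: X=(3, 0, 7), d=0 → +e1, X_5=(4, 0, 7)
t=5: X=(4, 0, 7), d=1 → -e1, X_6=(3, 0, 7)
t=6: X=(3, 0, 7), d=2 → +e2, X_7=(3, 1, 7)
t=7: X=(3, 1, 7), d=5 → -e3, X_8=(3, 1, 6)
t=8: X=(3, 1, 6), d=5 → -e3, X_9=(3, 1, 5)
t=9: X=(3, 1, 5), d=4 → +e3, X_10=(3, 1, 6)
t=10: X=(3, 1, 6), d=5 → -e3, X_11=(3, 1, 5)
t=11: X=(3, 1, 5), d=4 → +e3, X_12=(3, 1, 6)
t=12: X=(3, 1, 6), d=0 → +e1, X_13=(4, 1, 6)
t=13: X=(4, 1, 6), d=5 → -e3, X_14=(4, 1, 5)
t=14: X=(4, 1, 5), d=2 → +e2, X_15=(4, 2, 5)
t=15: X=(4, 2, 5), d=5 → -e3, X_16=(4, 2, 4)
t=16: X=(4, 2, 4), d=5 → -e3, X_17=(4, 2, 3)
t=17: X=(4, 2, 3), d=0 → +e1, X_18=(5, 2, 3)
t=18: X=(5, 2, 3), d=4 → +e3, X_19=(5, 2, 4)
t=19: X=(5, 2, 4), d=3 → -e2, X_20=(5, 1, 4)

16


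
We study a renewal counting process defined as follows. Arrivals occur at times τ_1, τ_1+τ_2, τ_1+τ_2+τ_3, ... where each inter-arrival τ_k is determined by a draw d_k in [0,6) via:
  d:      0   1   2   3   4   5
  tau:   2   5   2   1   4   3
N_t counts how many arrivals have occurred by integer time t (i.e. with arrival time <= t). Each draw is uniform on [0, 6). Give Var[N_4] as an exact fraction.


Inter-arrival values over d=0..5: [2, 5, 2, 1, 4, 3]
Each d has probability 1/6, so the pmf of τ is: f(1) = 1/6, f(2) = 1/3, f(3) = 1/6, f(4) = 1/6, f(5) = 1/6
Let p_n(j) = P(N_n = j), with p_0 = [1]. Condition on τ_1: p_n(0) = P(τ > n), and for j >= 1, p_n(j) = Σ_{k<=n} f(k)·p_{n−k}(j−1)
p_1 = [5/6, 1/6]  (j = 0..1)
p_2 = [1/2, 17/36, 1/36]  (j = 0..2)
p_3 = [1/3, 19/36, 29/216, 1/216]  (j = 0..3)
p_4 = [1/6, 19/36, 59/216, 41/1296, 1/1296]  (j = 0..4)
E[N_4] = Σ j·p_4(j) = 1519/1296;  E[N_4²] = Σ j²·p_4(j) = 2485/1296
Var[N_4] = 2485/1296 − (1519/1296)² = 913199/1679616

913199/1679616


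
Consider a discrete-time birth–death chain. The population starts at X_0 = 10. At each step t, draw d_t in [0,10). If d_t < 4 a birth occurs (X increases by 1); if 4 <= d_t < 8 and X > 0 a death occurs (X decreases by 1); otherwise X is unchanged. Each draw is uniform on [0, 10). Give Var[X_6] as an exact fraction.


24/5

X can drop by at most 1 per step and X_0 = 10 > T = 6, so X_t >= 10 − t >= 4 > 0 for every t <= 6: the floor at 0 (the 'and X > 0' condition) never binds. Hence X_6 = X_0 + Σ_{t<6} Y_t with i.i.d. increments Y_t = y(d_t) ∈ {+1, −1, 0}.
Outcome values over d=0..9: [1, 1, 1, 1, -1, -1, -1, -1, 0, 0]
Σy = 0, Σy² = 8, M = 10
μ = 0/10 = 0,  σ² = 8/10 − (0)² = 4/5
Independent increments: Var[X_6] = 6·σ² = 6·(4/5) = 24/5


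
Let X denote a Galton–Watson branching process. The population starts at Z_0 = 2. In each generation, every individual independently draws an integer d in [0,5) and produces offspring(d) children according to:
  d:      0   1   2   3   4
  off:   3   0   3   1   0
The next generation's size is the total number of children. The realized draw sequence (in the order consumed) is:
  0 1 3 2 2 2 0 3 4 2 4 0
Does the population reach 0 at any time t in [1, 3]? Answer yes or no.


no

gen 0: Z_0=2, draws=[0, 1], offspring=[3, 0], Z_1=3
gen 1: Z_1=3, draws=[3, 2, 2], offspring=[1, 3, 3], Z_2=7
gen 2: Z_2=7, draws=[2, 0, 3, 4, 2, 4, 0], offspring=[3, 3, 1, 0, 3, 0, 3], Z_3=13


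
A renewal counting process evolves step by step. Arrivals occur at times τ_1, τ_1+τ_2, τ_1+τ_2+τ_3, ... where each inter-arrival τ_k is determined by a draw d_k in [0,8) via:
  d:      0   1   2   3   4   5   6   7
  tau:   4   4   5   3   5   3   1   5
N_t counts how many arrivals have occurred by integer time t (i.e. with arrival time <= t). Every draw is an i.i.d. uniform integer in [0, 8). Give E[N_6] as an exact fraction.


347209/262144

Inter-arrival values over d=0..7: [4, 4, 5, 3, 5, 3, 1, 5]
Each d has probability 1/8, so the pmf of τ is: f(1) = 1/8, f(3) = 1/4, f(4) = 1/4, f(5) = 3/8
Renewal equation for m(n) = E[N_n]: condition on τ_1 = k (if k <= n, one arrival plus a fresh copy on the remaining n−k steps): m(n) = F(n) + Σ_{k<=n} f(k)·m(n−k), where F(n) = P(τ <= n) and m(0) = 0
m(1) = F(1) = 1/8
m(2) = F(2) + f(1)·m(1) = 1/8 + 1/8·1/8 = 9/64
m(3) = F(3) + f(1)·m(2) = 3/8 + 1/8·9/64 = 201/512
m(4) = F(4) + f(1)·m(3) + f(3)·m(1) = 5/8 + 1/8·201/512 + 1/4·1/8 = 2889/4096
m(5) = F(5) + f(1)·m(4) + f(3)·m(2) + f(4)·m(1) = 1 + 1/8·2889/4096 + 1/4·9/64 + 1/4·1/8 = 37833/32768
m(6) = F(6) + f(1)·m(5) + f(3)·m(3) + f(4)·m(2) + f(5)·m(1) = 1 + 1/8·37833/32768 + 1/4·201/512 + 1/4·9/64 + 3/8·1/8 = 347209/262144
E[N_6] = m(6) = 347209/262144


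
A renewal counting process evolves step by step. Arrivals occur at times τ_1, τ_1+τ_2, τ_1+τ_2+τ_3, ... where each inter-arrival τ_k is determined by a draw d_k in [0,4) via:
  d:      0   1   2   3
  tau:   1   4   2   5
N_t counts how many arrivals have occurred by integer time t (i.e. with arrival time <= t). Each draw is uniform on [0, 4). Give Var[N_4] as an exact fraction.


Inter-arrival values over d=0..3: [1, 4, 2, 5]
Each d has probability 1/4, so the pmf of τ is: f(1) = 1/4, f(2) = 1/4, f(4) = 1/4, f(5) = 1/4
Let p_n(j) = P(N_n = j), with p_0 = [1]. Condition on τ_1: p_n(0) = P(τ > n), and for j >= 1, p_n(j) = Σ_{k<=n} f(k)·p_{n−k}(j−1)
p_1 = [3/4, 1/4]  (j = 0..1)
p_2 = [1/2, 7/16, 1/16]  (j = 0..2)
p_3 = [1/2, 5/16, 11/64, 1/64]  (j = 0..3)
p_4 = [1/4, 1/2, 3/16, 15/256, 1/256]  (j = 0..4)
E[N_4] = Σ j·p_4(j) = 273/256;  E[N_4²] = Σ j²·p_4(j) = 471/256
Var[N_4] = 471/256 − (273/256)² = 46047/65536

46047/65536


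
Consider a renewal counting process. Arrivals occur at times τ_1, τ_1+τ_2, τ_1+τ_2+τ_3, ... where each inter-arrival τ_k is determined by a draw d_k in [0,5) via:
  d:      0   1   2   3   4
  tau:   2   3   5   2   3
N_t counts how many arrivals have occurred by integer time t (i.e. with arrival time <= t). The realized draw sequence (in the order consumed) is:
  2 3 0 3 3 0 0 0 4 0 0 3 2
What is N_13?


draw d_1=2: τ_1=5, arrival time A_1=5
draw d_2=3: τ_2=2, arrival time A_2=7
draw d_3=0: τ_3=2, arrival time A_3=9
draw d_4=3: τ_4=2, arrival time A_4=11
draw d_5=3: τ_5=2, arrival time A_5=13
draw d_6=0: τ_6=2, arrival time A_6=15
draw d_7=0: τ_7=2, arrival time A_7=17
draw d_8=0: τ_8=2, arrival time A_8=19
draw d_9=4: τ_9=3, arrival time A_9=22
draw d_10=0: τ_10=2, arrival time A_10=24
draw d_11=0: τ_11=2, arrival time A_11=26
draw d_12=3: τ_12=2, arrival time A_12=28
draw d_13=2: τ_13=5, arrival time A_13=33
N_t over t=0..13: 0:0 1:0 2:0 3:0 4:0 5:1 6:1 7:2 8:2 9:3 10:3 11:4 12:4 13:5

5


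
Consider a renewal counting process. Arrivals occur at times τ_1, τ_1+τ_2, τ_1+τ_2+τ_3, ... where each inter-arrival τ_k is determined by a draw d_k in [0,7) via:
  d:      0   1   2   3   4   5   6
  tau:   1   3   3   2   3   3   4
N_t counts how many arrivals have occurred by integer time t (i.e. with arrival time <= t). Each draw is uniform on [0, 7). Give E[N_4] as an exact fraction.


3018/2401

Inter-arrival values over d=0..6: [1, 3, 3, 2, 3, 3, 4]
Each d has probability 1/7, so the pmf of τ is: f(1) = 1/7, f(2) = 1/7, f(3) = 4/7, f(4) = 1/7
Renewal equation for m(n) = E[N_n]: condition on τ_1 = k (if k <= n, one arrival plus a fresh copy on the remaining n−k steps): m(n) = F(n) + Σ_{k<=n} f(k)·m(n−k), where F(n) = P(τ <= n) and m(0) = 0
m(1) = F(1) = 1/7
m(2) = F(2) + f(1)·m(1) = 2/7 + 1/7·1/7 = 15/49
m(3) = F(3) + f(1)·m(2) + f(2)·m(1) = 6/7 + 1/7·15/49 + 1/7·1/7 = 316/343
m(4) = F(4) + f(1)·m(3) + f(2)·m(2) + f(3)·m(1) = 1 + 1/7·316/343 + 1/7·15/49 + 4/7·1/7 = 3018/2401
E[N_4] = m(4) = 3018/2401


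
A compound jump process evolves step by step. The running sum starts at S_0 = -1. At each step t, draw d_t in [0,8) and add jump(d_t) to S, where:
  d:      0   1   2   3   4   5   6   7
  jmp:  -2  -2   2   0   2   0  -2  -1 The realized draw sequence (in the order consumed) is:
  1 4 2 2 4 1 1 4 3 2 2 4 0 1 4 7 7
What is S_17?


5

t=0: S=-1, d=1, jump=-2, S_1=-3
t=1: S=-3, d=4, jump=2, S_2=-1
t=2: S=-1, d=2, jump=2, S_3=1
t=3: S=1, d=2, jump=2, S_4=3
t=4: S=3, d=4, jump=2, S_5=5
t=5: S=5, d=1, jump=-2, S_6=3
t=6: S=3, d=1, jump=-2, S_7=1
t=7: S=1, d=4, jump=2, S_8=3
t=8: S=3, d=3, jump=0, S_9=3
t=9: S=3, d=2, jump=2, S_10=5
t=10: S=5, d=2, jump=2, S_11=7
t=11: S=7, d=4, jump=2, S_12=9
t=12: S=9, d=0, jump=-2, S_13=7
t=13: S=7, d=1, jump=-2, S_14=5
t=14: S=5, d=4, jump=2, S_15=7
t=15: S=7, d=7, jump=-1, S_16=6
t=16: S=6, d=7, jump=-1, S_17=5


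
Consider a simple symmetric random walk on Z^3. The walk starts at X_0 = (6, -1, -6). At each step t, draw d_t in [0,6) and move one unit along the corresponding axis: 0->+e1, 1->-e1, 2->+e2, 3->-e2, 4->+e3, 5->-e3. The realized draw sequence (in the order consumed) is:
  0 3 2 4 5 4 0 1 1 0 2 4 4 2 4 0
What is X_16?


t=0: X=(6, -1, -6), d=0 → +e1, X_1=(7, -1, -6)
t=1: X=(7, -1, -6), d=3 → -e2, X_2=(7, -2, -6)
t=2: X=(7, -2, -6), d=2 → +e2, X_3=(7, -1, -6)
t=3: X=(7, -1, -6), d=4 → +e3, X_4=(7, -1, -5)
t=4: X=(7, -1, -5), d=5 → -e3, X_5=(7, -1, -6)
t=5: X=(7, -1, -6), d=4 → +e3, X_6=(7, -1, -5)
t=6: X=(7, -1, -5), d=0 → +e1, X_7=(8, -1, -5)
t=7: X=(8, -1, -5), d=1 → -e1, X_8=(7, -1, -5)
t=8: X=(7, -1, -5), d=1 → -e1, X_9=(6, -1, -5)
t=9: X=(6, -1, -5), d=0 → +e1, X_10=(7, -1, -5)
t=10: X=(7, -1, -5), d=2 → +e2, X_11=(7, 0, -5)
t=11: X=(7, 0, -5), d=4 → +e3, X_12=(7, 0, -4)
t=12: X=(7, 0, -4), d=4 → +e3, X_13=(7, 0, -3)
t=13: X=(7, 0, -3), d=2 → +e2, X_14=(7, 1, -3)
t=14: X=(7, 1, -3), d=4 → +e3, X_15=(7, 1, -2)
t=15: X=(7, 1, -2), d=0 → +e1, X_16=(8, 1, -2)

(8, 1, -2)


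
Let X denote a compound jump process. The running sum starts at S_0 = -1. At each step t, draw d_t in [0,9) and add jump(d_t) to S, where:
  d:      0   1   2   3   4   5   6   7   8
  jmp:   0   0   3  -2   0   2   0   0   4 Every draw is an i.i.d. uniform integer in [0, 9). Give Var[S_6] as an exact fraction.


496/27

Outcome values over d=0..8: [0, 0, 3, -2, 0, 2, 0, 0, 4]
Σy = 7, Σy² = 33, M = 9
μ = 7/9 = 7/9,  σ² = 33/9 − (7/9)² = 248/81
Independent increments: Var[S_6] = 6·σ² = 6·(248/81) = 496/27


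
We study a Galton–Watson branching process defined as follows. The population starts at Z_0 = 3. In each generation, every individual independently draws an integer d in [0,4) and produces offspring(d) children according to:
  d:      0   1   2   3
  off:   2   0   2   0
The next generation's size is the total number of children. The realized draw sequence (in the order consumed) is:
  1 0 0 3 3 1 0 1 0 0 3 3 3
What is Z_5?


0

gen 0: Z_0=3, draws=[1, 0, 0], offspring=[0, 2, 2], Z_1=4
gen 1: Z_1=4, draws=[3, 3, 1, 0], offspring=[0, 0, 0, 2], Z_2=2
gen 2: Z_2=2, draws=[1, 0], offspring=[0, 2], Z_3=2
gen 3: Z_3=2, draws=[0, 3], offspring=[2, 0], Z_4=2
gen 4: Z_4=2, draws=[3, 3], offspring=[0, 0], Z_5=0


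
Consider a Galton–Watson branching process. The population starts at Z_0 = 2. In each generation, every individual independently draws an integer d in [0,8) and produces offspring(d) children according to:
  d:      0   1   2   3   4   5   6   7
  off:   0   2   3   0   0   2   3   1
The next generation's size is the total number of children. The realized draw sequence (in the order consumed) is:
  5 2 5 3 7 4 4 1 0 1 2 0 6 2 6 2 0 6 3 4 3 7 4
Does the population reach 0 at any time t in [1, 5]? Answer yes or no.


gen 0: Z_0=2, draws=[5, 2], offspring=[2, 3], Z_1=5
gen 1: Z_1=5, draws=[5, 3, 7, 4, 4], offspring=[2, 0, 1, 0, 0], Z_2=3
gen 2: Z_2=3, draws=[1, 0, 1], offspring=[2, 0, 2], Z_3=4
gen 3: Z_3=4, draws=[2, 0, 6, 2], offspring=[3, 0, 3, 3], Z_4=9
gen 4: Z_4=9, draws=[6, 2, 0, 6, 3, 4, 3, 7, 4], offspring=[3, 3, 0, 3, 0, 0, 0, 1, 0], Z_5=10

no


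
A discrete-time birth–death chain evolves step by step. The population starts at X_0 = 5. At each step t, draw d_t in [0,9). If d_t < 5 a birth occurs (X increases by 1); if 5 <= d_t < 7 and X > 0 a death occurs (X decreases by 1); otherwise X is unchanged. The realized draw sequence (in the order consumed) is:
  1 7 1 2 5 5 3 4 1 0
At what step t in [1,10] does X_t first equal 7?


3

t=0: X=5, d=1 → birth, X_1=6
t=1: X=6, d=7 → hold, X_2=6
t=2: X=6, d=1 → birth, X_3=7
t=3: X=7, d=2 → birth, X_4=8
t=4: X=8, d=5 → death, X_5=7
t=5: X=7, d=5 → death, X_6=6
t=6: X=6, d=3 → birth, X_7=7
t=7: X=7, d=4 → birth, X_8=8
t=8: X=8, d=1 → birth, X_9=9
t=9: X=9, d=0 → birth, X_10=10


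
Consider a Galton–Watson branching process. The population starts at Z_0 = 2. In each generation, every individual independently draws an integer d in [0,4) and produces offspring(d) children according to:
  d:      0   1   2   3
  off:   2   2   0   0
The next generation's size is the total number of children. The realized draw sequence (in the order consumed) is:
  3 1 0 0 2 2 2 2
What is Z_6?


gen 0: Z_0=2, draws=[3, 1], offspring=[0, 2], Z_1=2
gen 1: Z_1=2, draws=[0, 0], offspring=[2, 2], Z_2=4
gen 2: Z_2=4, draws=[2, 2, 2, 2], offspring=[0, 0, 0, 0], Z_3=0
gen 3: Z_3=0, draws=[], offspring=[], Z_4=0
gen 4: Z_4=0, draws=[], offspring=[], Z_5=0
gen 5: Z_5=0, draws=[], offspring=[], Z_6=0

0


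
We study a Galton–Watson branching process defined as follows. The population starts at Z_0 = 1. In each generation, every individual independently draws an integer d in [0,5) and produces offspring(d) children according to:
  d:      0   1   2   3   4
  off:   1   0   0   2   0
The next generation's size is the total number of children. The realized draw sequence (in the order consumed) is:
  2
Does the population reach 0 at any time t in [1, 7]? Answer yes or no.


gen 0: Z_0=1, draws=[2], offspring=[0], Z_1=0
gen 1: Z_1=0, draws=[], offspring=[], Z_2=0
gen 2: Z_2=0, draws=[], offspring=[], Z_3=0
gen 3: Z_3=0, draws=[], offspring=[], Z_4=0
gen 4: Z_4=0, draws=[], offspring=[], Z_5=0
gen 5: Z_5=0, draws=[], offspring=[], Z_6=0
gen 6: Z_6=0, draws=[], offspring=[], Z_7=0

yes


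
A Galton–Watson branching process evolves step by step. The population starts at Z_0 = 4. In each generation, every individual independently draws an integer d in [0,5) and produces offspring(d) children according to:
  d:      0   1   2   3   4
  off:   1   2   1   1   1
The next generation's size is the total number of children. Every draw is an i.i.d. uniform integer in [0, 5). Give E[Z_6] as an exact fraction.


Outcome values over d=0..4: [1, 2, 1, 1, 1]
Σy = 6, Σy² = 8, M = 5
μ = 6/5 = 6/5,  σ² = 8/5 − (6/5)² = 4/25
E[Z_0] = 4
E[Z_1] = 6/5·E[Z_0] = 24/5
E[Z_2] = 6/5·E[Z_1] = 144/25
E[Z_3] = 6/5·E[Z_2] = 864/125
E[Z_4] = 6/5·E[Z_3] = 5184/625
E[Z_5] = 6/5·E[Z_4] = 31104/3125
E[Z_6] = 6/5·E[Z_5] = 186624/15625

186624/15625


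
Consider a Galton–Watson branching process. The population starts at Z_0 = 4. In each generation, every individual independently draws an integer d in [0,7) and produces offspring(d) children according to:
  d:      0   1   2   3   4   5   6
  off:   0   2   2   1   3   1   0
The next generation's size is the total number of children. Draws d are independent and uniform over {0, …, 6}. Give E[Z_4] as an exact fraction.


26244/2401

Outcome values over d=0..6: [0, 2, 2, 1, 3, 1, 0]
Σy = 9, Σy² = 19, M = 7
μ = 9/7 = 9/7,  σ² = 19/7 − (9/7)² = 52/49
E[Z_0] = 4
E[Z_1] = 9/7·E[Z_0] = 36/7
E[Z_2] = 9/7·E[Z_1] = 324/49
E[Z_3] = 9/7·E[Z_2] = 2916/343
E[Z_4] = 9/7·E[Z_3] = 26244/2401


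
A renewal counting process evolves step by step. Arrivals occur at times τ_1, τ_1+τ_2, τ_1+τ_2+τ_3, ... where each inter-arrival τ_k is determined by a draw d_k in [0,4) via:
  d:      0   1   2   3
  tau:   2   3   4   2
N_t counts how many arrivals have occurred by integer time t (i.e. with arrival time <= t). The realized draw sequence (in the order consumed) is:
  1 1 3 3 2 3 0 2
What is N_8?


3

draw d_1=1: τ_1=3, arrival time A_1=3
draw d_2=1: τ_2=3, arrival time A_2=6
draw d_3=3: τ_3=2, arrival time A_3=8
draw d_4=3: τ_4=2, arrival time A_4=10
draw d_5=2: τ_5=4, arrival time A_5=14
draw d_6=3: τ_6=2, arrival time A_6=16
draw d_7=0: τ_7=2, arrival time A_7=18
draw d_8=2: τ_8=4, arrival time A_8=22
N_t over t=0..8: 0:0 1:0 2:0 3:1 4:1 5:1 6:2 7:2 8:3


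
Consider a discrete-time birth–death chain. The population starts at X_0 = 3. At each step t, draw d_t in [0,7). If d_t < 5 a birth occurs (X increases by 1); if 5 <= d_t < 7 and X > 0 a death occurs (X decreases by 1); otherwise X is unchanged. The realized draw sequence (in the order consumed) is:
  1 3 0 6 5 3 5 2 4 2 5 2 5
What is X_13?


6

t=0: X=3, d=1 → birth, X_1=4
t=1: X=4, d=3 → birth, X_2=5
t=2: X=5, d=0 → birth, X_3=6
t=3: X=6, d=6 → death, X_4=5
t=4: X=5, d=5 → death, X_5=4
t=5: X=4, d=3 → birth, X_6=5
t=6: X=5, d=5 → death, X_7=4
t=7: X=4, d=2 → birth, X_8=5
t=8: X=5, d=4 → birth, X_9=6
t=9: X=6, d=2 → birth, X_10=7
t=10: X=7, d=5 → death, X_11=6
t=11: X=6, d=2 → birth, X_12=7
t=12: X=7, d=5 → death, X_13=6


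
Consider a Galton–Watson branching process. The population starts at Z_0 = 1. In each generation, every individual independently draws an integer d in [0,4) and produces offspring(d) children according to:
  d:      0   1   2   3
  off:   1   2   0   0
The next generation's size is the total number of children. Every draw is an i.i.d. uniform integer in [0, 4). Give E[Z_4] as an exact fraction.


Outcome values over d=0..3: [1, 2, 0, 0]
Σy = 3, Σy² = 5, M = 4
μ = 3/4 = 3/4,  σ² = 5/4 − (3/4)² = 11/16
E[Z_0] = 1
E[Z_1] = 3/4·E[Z_0] = 3/4
E[Z_2] = 3/4·E[Z_1] = 9/16
E[Z_3] = 3/4·E[Z_2] = 27/64
E[Z_4] = 3/4·E[Z_3] = 81/256

81/256


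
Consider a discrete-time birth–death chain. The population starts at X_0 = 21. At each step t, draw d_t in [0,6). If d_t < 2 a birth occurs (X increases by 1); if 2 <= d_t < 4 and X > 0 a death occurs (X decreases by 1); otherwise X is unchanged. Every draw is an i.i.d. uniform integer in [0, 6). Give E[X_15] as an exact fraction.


21

X can drop by at most 1 per step and X_0 = 21 > T = 15, so X_t >= 21 − t >= 6 > 0 for every t <= 15: the floor at 0 (the 'and X > 0' condition) never binds. Hence X_15 = X_0 + Σ_{t<15} Y_t with i.i.d. increments Y_t = y(d_t) ∈ {+1, −1, 0}.
Outcome values over d=0..5: [1, 1, -1, -1, 0, 0]
Σy = 0, Σy² = 4, M = 6
μ = 0/6 = 0,  σ² = 4/6 − (0)² = 2/3
E[X_15] = 21 + 15·(0) = 21


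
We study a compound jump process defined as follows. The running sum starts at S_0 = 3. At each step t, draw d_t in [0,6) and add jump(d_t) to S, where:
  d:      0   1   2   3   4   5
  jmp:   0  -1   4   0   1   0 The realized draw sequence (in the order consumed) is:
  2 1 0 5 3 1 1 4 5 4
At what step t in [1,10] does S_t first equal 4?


7

t=0: S=3, d=2, jump=4, S_1=7
t=1: S=7, d=1, jump=-1, S_2=6
t=2: S=6, d=0, jump=0, S_3=6
t=3: S=6, d=5, jump=0, S_4=6
t=4: S=6, d=3, jump=0, S_5=6
t=5: S=6, d=1, jump=-1, S_6=5
t=6: S=5, d=1, jump=-1, S_7=4
t=7: S=4, d=4, jump=1, S_8=5
t=8: S=5, d=5, jump=0, S_9=5
t=9: S=5, d=4, jump=1, S_10=6


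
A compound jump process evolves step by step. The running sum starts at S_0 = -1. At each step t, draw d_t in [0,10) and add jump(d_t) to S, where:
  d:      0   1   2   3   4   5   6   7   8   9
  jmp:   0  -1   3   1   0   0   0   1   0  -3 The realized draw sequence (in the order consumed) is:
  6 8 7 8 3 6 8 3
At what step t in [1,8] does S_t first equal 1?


5

t=0: S=-1, d=6, jump=0, S_1=-1
t=1: S=-1, d=8, jump=0, S_2=-1
t=2: S=-1, d=7, jump=1, S_3=0
t=3: S=0, d=8, jump=0, S_4=0
t=4: S=0, d=3, jump=1, S_5=1
t=5: S=1, d=6, jump=0, S_6=1
t=6: S=1, d=8, jump=0, S_7=1
t=7: S=1, d=3, jump=1, S_8=2


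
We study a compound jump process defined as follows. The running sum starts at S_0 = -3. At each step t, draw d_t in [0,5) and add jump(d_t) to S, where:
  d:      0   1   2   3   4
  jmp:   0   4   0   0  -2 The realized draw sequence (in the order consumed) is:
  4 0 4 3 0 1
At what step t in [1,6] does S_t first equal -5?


1

t=0: S=-3, d=4, jump=-2, S_1=-5
t=1: S=-5, d=0, jump=0, S_2=-5
t=2: S=-5, d=4, jump=-2, S_3=-7
t=3: S=-7, d=3, jump=0, S_4=-7
t=4: S=-7, d=0, jump=0, S_5=-7
t=5: S=-7, d=1, jump=4, S_6=-3


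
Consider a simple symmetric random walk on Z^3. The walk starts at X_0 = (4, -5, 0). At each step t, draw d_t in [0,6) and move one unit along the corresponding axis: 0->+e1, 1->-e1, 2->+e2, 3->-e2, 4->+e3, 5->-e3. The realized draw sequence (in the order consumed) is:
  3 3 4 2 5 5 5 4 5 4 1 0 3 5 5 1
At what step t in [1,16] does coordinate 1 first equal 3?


11

t=0: X=(4, -5, 0), d=3 → -e2, X_1=(4, -6, 0)
t=1: X=(4, -6, 0), d=3 → -e2, X_2=(4, -7, 0)
t=2: X=(4, -7, 0), d=4 → +e3, X_3=(4, -7, 1)
t=3: X=(4, -7, 1), d=2 → +e2, X_4=(4, -6, 1)
t=4: X=(4, -6, 1), d=5 → -e3, X_5=(4, -6, 0)
t=5: X=(4, -6, 0), d=5 → -e3, X_6=(4, -6, -1)
t=6: X=(4, -6, -1), d=5 → -e3, X_7=(4, -6, -2)
t=7: X=(4, -6, -2), d=4 → +e3, X_8=(4, -6, -1)
t=8: X=(4, -6, -1), d=5 → -e3, X_9=(4, -6, -2)
t=9: X=(4, -6, -2), d=4 → +e3, X_10=(4, -6, -1)
t=10: X=(4, -6, -1), d=1 → -e1, X_11=(3, -6, -1)
t=11: X=(3, -6, -1), d=0 → +e1, X_12=(4, -6, -1)
t=12: X=(4, -6, -1), d=3 → -e2, X_13=(4, -7, -1)
t=13: X=(4, -7, -1), d=5 → -e3, X_14=(4, -7, -2)
t=14: X=(4, -7, -2), d=5 → -e3, X_15=(4, -7, -3)
t=15: X=(4, -7, -3), d=1 → -e1, X_16=(3, -7, -3)


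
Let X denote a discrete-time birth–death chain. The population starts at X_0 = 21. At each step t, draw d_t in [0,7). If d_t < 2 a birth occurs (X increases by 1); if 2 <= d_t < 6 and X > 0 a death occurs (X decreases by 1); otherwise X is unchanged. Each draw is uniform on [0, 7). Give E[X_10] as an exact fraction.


127/7

X can drop by at most 1 per step and X_0 = 21 > T = 10, so X_t >= 21 − t >= 11 > 0 for every t <= 10: the floor at 0 (the 'and X > 0' condition) never binds. Hence X_10 = X_0 + Σ_{t<10} Y_t with i.i.d. increments Y_t = y(d_t) ∈ {+1, −1, 0}.
Outcome values over d=0..6: [1, 1, -1, -1, -1, -1, 0]
Σy = -2, Σy² = 6, M = 7
μ = -2/7 = -2/7,  σ² = 6/7 − (-2/7)² = 38/49
E[X_10] = 21 + 10·(-2/7) = 127/7


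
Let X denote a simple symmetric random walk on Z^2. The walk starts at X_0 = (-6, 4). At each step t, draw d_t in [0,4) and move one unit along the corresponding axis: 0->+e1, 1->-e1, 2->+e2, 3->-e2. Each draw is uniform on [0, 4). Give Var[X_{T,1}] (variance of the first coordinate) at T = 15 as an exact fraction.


15/2

Outcome values over d=0..3: [1, -1, 0, 0]
Σy = 0, Σy² = 2, M = 4
μ = 0/4 = 0,  σ² = 2/4 − (0)² = 1/2
Independent increments: Var[X_15] = 15·σ² = 15·(1/2) = 15/2


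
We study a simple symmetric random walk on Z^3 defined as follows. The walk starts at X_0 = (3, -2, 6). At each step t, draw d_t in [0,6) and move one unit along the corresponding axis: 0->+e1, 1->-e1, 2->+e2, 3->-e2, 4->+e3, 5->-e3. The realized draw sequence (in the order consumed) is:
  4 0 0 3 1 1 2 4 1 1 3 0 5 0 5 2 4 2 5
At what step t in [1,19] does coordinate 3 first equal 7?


t=0: X=(3, -2, 6), d=4 → +e3, X_1=(3, -2, 7)
t=1: X=(3, -2, 7), d=0 → +e1, X_2=(4, -2, 7)
t=2: X=(4, -2, 7), d=0 → +e1, X_3=(5, -2, 7)
t=3: X=(5, -2, 7), d=3 → -e2, X_4=(5, -3, 7)
t=4: X=(5, -3, 7), d=1 → -e1, X_5=(4, -3, 7)
t=5: X=(4, -3, 7), d=1 → -e1, X_6=(3, -3, 7)
t=6: X=(3, -3, 7), d=2 → +e2, X_7=(3, -2, 7)
t=7: X=(3, -2, 7), d=4 → +e3, X_8=(3, -2, 8)
t=8: X=(3, -2, 8), d=1 → -e1, X_9=(2, -2, 8)
t=9: X=(2, -2, 8), d=1 → -e1, X_10=(1, -2, 8)
t=10: X=(1, -2, 8), d=3 → -e2, X_11=(1, -3, 8)
t=11: X=(1, -3, 8), d=0 → +e1, X_12=(2, -3, 8)
t=12: X=(2, -3, 8), d=5 → -e3, X_13=(2, -3, 7)
t=13: X=(2, -3, 7), d=0 → +e1, X_14=(3, -3, 7)
t=14: X=(3, -3, 7), d=5 → -e3, X_15=(3, -3, 6)
t=15: X=(3, -3, 6), d=2 → +e2, X_16=(3, -2, 6)
t=16: X=(3, -2, 6), d=4 → +e3, X_17=(3, -2, 7)
t=17: X=(3, -2, 7), d=2 → +e2, X_18=(3, -1, 7)
t=18: X=(3, -1, 7), d=5 → -e3, X_19=(3, -1, 6)

1


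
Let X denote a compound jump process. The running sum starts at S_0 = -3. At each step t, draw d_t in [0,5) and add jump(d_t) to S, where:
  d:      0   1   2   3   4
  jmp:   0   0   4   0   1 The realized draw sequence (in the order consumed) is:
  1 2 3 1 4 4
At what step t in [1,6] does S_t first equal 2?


t=0: S=-3, d=1, jump=0, S_1=-3
t=1: S=-3, d=2, jump=4, S_2=1
t=2: S=1, d=3, jump=0, S_3=1
t=3: S=1, d=1, jump=0, S_4=1
t=4: S=1, d=4, jump=1, S_5=2
t=5: S=2, d=4, jump=1, S_6=3

5


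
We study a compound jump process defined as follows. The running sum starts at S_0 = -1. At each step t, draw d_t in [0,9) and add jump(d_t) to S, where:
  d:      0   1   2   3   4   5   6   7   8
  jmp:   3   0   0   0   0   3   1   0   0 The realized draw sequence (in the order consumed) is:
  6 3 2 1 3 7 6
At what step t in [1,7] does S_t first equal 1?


7

t=0: S=-1, d=6, jump=1, S_1=0
t=1: S=0, d=3, jump=0, S_2=0
t=2: S=0, d=2, jump=0, S_3=0
t=3: S=0, d=1, jump=0, S_4=0
t=4: S=0, d=3, jump=0, S_5=0
t=5: S=0, d=7, jump=0, S_6=0
t=6: S=0, d=6, jump=1, S_7=1


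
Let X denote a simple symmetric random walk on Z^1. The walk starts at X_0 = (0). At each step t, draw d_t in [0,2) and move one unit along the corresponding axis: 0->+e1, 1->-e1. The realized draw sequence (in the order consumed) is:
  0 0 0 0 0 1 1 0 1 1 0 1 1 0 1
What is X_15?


t=0: X=(0), d=0 → +e1, X_1=(1)
t=1: X=(1), d=0 → +e1, X_2=(2)
t=2: X=(2), d=0 → +e1, X_3=(3)
t=3: X=(3), d=0 → +e1, X_4=(4)
t=4: X=(4), d=0 → +e1, X_5=(5)
t=5: X=(5), d=1 → -e1, X_6=(4)
t=6: X=(4), d=1 → -e1, X_7=(3)
t=7: X=(3), d=0 → +e1, X_8=(4)
t=8: X=(4), d=1 → -e1, X_9=(3)
t=9: X=(3), d=1 → -e1, X_10=(2)
t=10: X=(2), d=0 → +e1, X_11=(3)
t=11: X=(3), d=1 → -e1, X_12=(2)
t=12: X=(2), d=1 → -e1, X_13=(1)
t=13: X=(1), d=0 → +e1, X_14=(2)
t=14: X=(2), d=1 → -e1, X_15=(1)

(1)


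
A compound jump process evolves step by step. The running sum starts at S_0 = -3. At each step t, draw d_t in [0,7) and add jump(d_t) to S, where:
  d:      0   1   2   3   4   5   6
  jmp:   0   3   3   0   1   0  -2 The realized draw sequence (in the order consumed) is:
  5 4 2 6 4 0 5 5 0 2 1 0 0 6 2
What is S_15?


t=0: S=-3, d=5, jump=0, S_1=-3
t=1: S=-3, d=4, jump=1, S_2=-2
t=2: S=-2, d=2, jump=3, S_3=1
t=3: S=1, d=6, jump=-2, S_4=-1
t=4: S=-1, d=4, jump=1, S_5=0
t=5: S=0, d=0, jump=0, S_6=0
t=6: S=0, d=5, jump=0, S_7=0
t=7: S=0, d=5, jump=0, S_8=0
t=8: S=0, d=0, jump=0, S_9=0
t=9: S=0, d=2, jump=3, S_10=3
t=10: S=3, d=1, jump=3, S_11=6
t=11: S=6, d=0, jump=0, S_12=6
t=12: S=6, d=0, jump=0, S_13=6
t=13: S=6, d=6, jump=-2, S_14=4
t=14: S=4, d=2, jump=3, S_15=7

7


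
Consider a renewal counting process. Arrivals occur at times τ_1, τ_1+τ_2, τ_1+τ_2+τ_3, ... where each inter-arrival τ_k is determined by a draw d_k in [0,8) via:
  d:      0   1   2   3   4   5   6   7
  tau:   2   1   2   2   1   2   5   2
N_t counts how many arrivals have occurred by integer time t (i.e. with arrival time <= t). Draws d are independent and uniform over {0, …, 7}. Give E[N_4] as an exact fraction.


Inter-arrival values over d=0..7: [2, 1, 2, 2, 1, 2, 5, 2]
Each d has probability 1/8, so the pmf of τ is: f(1) = 1/4, f(2) = 5/8, f(5) = 1/8
Renewal equation for m(n) = E[N_n]: condition on τ_1 = k (if k <= n, one arrival plus a fresh copy on the remaining n−k steps): m(n) = F(n) + Σ_{k<=n} f(k)·m(n−k), where F(n) = P(τ <= n) and m(0) = 0
m(1) = F(1) = 1/4
m(2) = F(2) + f(1)·m(1) = 7/8 + 1/4·1/4 = 15/16
m(3) = F(3) + f(1)·m(2) + f(2)·m(1) = 7/8 + 1/4·15/16 + 5/8·1/4 = 81/64
m(4) = F(4) + f(1)·m(3) + f(2)·m(2) = 7/8 + 1/4·81/64 + 5/8·15/16 = 455/256
E[N_4] = m(4) = 455/256

455/256


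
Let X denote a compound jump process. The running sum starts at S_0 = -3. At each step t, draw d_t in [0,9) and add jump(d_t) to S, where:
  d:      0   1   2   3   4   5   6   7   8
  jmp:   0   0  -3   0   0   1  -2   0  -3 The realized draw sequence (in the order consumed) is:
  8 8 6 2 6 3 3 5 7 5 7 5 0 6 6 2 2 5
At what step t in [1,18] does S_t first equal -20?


16

t=0: S=-3, d=8, jump=-3, S_1=-6
t=1: S=-6, d=8, jump=-3, S_2=-9
t=2: S=-9, d=6, jump=-2, S_3=-11
t=3: S=-11, d=2, jump=-3, S_4=-14
t=4: S=-14, d=6, jump=-2, S_5=-16
t=5: S=-16, d=3, jump=0, S_6=-16
t=6: S=-16, d=3, jump=0, S_7=-16
t=7: S=-16, d=5, jump=1, S_8=-15
t=8: S=-15, d=7, jump=0, S_9=-15
t=9: S=-15, d=5, jump=1, S_10=-14
t=10: S=-14, d=7, jump=0, S_11=-14
t=11: S=-14, d=5, jump=1, S_12=-13
t=12: S=-13, d=0, jump=0, S_13=-13
t=13: S=-13, d=6, jump=-2, S_14=-15
t=14: S=-15, d=6, jump=-2, S_15=-17
t=15: S=-17, d=2, jump=-3, S_16=-20
t=16: S=-20, d=2, jump=-3, S_17=-23
t=17: S=-23, d=5, jump=1, S_18=-22


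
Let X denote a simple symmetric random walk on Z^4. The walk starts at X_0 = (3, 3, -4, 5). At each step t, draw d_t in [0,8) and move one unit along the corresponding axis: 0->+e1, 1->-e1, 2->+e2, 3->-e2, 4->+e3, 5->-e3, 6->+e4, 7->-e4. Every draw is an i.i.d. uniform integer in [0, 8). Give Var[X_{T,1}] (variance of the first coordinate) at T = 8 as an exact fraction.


2

Outcome values over d=0..7: [1, -1, 0, 0, 0, 0, 0, 0]
Σy = 0, Σy² = 2, M = 8
μ = 0/8 = 0,  σ² = 2/8 − (0)² = 1/4
Independent increments: Var[X_8] = 8·σ² = 8·(1/4) = 2


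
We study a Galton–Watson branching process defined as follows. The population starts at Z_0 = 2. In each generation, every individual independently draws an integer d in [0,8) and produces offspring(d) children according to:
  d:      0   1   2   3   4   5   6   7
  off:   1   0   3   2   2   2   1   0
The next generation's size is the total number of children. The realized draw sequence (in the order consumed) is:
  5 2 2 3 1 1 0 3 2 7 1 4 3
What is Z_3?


9

gen 0: Z_0=2, draws=[5, 2], offspring=[2, 3], Z_1=5
gen 1: Z_1=5, draws=[2, 3, 1, 1, 0], offspring=[3, 2, 0, 0, 1], Z_2=6
gen 2: Z_2=6, draws=[3, 2, 7, 1, 4, 3], offspring=[2, 3, 0, 0, 2, 2], Z_3=9


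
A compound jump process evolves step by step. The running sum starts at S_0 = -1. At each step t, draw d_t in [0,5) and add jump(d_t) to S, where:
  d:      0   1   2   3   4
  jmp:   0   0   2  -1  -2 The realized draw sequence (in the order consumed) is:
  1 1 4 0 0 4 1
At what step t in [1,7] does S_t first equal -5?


6

t=0: S=-1, d=1, jump=0, S_1=-1
t=1: S=-1, d=1, jump=0, S_2=-1
t=2: S=-1, d=4, jump=-2, S_3=-3
t=3: S=-3, d=0, jump=0, S_4=-3
t=4: S=-3, d=0, jump=0, S_5=-3
t=5: S=-3, d=4, jump=-2, S_6=-5
t=6: S=-5, d=1, jump=0, S_7=-5


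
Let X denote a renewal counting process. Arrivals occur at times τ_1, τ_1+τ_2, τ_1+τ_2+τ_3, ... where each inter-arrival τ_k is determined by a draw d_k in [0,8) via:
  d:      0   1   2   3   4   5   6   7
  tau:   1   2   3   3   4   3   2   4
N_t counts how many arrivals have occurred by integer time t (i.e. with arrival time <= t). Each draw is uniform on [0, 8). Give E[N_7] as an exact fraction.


Inter-arrival values over d=0..7: [1, 2, 3, 3, 4, 3, 2, 4]
Each d has probability 1/8, so the pmf of τ is: f(1) = 1/8, f(2) = 1/4, f(3) = 3/8, f(4) = 1/4
Renewal equation for m(n) = E[N_n]: condition on τ_1 = k (if k <= n, one arrival plus a fresh copy on the remaining n−k steps): m(n) = F(n) + Σ_{k<=n} f(k)·m(n−k), where F(n) = P(τ <= n) and m(0) = 0
m(1) = F(1) = 1/8
m(2) = F(2) + f(1)·m(1) = 3/8 + 1/8·1/8 = 25/64
m(3) = F(3) + f(1)·m(2) + f(2)·m(1) = 3/4 + 1/8·25/64 + 1/4·1/8 = 425/512
m(4) = F(4) + f(1)·m(3) + f(2)·m(2) + f(3)·m(1) = 1 + 1/8·425/512 + 1/4·25/64 + 3/8·1/8 = 5113/4096
m(5) = F(5) + f(1)·m(4) + f(2)·m(3) + f(3)·m(2) + f(4)·m(1) = 1 + 1/8·5113/4096 + 1/4·425/512 + 3/8·25/64 + 1/4·1/8 = 50505/32768
m(6) = F(6) + f(1)·m(5) + f(2)·m(4) + f(3)·m(3) + f(4)·m(2) = 1 + 1/8·50505/32768 + 1/4·5113/4096 + 3/8·425/512 + 1/4·25/64 = 501657/262144
m(7) = F(7) + f(1)·m(6) + f(2)·m(5) + f(3)·m(4) + f(4)·m(3) = 1 + 1/8·501657/262144 + 1/4·50505/32768 + 3/8·5113/4096 + 1/4·425/512 = 4823785/2097152
E[N_7] = m(7) = 4823785/2097152

4823785/2097152
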